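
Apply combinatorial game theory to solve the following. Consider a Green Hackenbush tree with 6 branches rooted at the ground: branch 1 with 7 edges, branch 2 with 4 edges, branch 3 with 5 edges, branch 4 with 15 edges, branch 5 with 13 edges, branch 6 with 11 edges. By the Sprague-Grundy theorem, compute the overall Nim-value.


The tree has 6 branches from the ground vertex.
In Green Hackenbush, the Nim-value of a simple path of length k is k.
Branch 1: length 7, Nim-value = 7
Branch 2: length 4, Nim-value = 4
Branch 3: length 5, Nim-value = 5
Branch 4: length 15, Nim-value = 15
Branch 5: length 13, Nim-value = 13
Branch 6: length 11, Nim-value = 11
Total Nim-value = XOR of all branch values:
0 XOR 7 = 7
7 XOR 4 = 3
3 XOR 5 = 6
6 XOR 15 = 9
9 XOR 13 = 4
4 XOR 11 = 15
Nim-value of the tree = 15

15


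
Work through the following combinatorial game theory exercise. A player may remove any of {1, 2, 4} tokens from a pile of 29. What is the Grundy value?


The subtraction set is S = {1, 2, 4}.
G(k) = mex{ G(k - s) : s in S, s <= k }. We compute iteratively: G(0) = 0.
G(1) = mex({0}) = 1
G(2) = mex({0, 1}) = 2
G(3) = mex({1, 2}) = 0
G(4) = mex({0, 2}) = 1
G(5) = mex({0, 1}) = 2
G(6) = mex({1, 2}) = 0
Observe that G(3)..G(6) = 0, 1, 2, 0 repeats G(0)..G(3) = 0, 1, 2, 0.
For k >= max(S) = 4, G(k) is determined by the previous 4 values G(k-4)..G(k-1); a window of 4 consecutive values has recurred shifted by 3, so by induction G(k + 3) = G(k) for all k >= 0: the sequence is periodic from the start with period 3.
One period: G(0..2) = 0, 1, 2.
29 mod 3 = 2, so G(29) = G(2) = 2.

2


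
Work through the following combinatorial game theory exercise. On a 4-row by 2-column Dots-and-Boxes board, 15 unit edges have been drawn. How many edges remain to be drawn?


Grid: 4 x 2 boxes, i.e. 5 rows and 3 columns of dots.
Horizontal edges: (rows + 1) * cols = 5 * 2 = 10
Vertical edges: rows * (cols + 1) = 4 * 3 = 12
Total edges: 10 + 12 = 22
Edges drawn: 15
Remaining: 22 - 15 = 7

7


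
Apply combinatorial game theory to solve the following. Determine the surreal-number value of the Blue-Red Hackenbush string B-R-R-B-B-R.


Edges (from ground): B-R-R-B-B-R
By Berlekamp's sign-expansion rule, a Blue-Red Hackenbush stalk has the value of the surreal number whose sign sequence is the edge sequence with B -> + and R -> -.
Sign sequence: +--++-
Trace the sign expansion in the surreal number tree, starting from 0:
Edge 1: B (sign +) -> bounds (0, +inf), value = 1
Edge 2: R (sign -) -> bounds (0, 1), value = 1/2
Edge 3: R (sign -) -> bounds (0, 1/2), value = 1/4
Edge 4: B (sign +) -> bounds (1/4, 1/2), value = 3/8
Edge 5: B (sign +) -> bounds (3/8, 1/2), value = 7/16
Edge 6: R (sign -) -> bounds (3/8, 7/16), value = 13/32
Game value = 13/32

13/32


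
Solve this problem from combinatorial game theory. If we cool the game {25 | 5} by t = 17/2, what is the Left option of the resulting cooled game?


Original game: {25 | 5} (a switch {a | b} with a > b).
Cooling by t (for t below the temperature (a - b)/2 = 10) taxes each move by t: {a | b} cooled by t is {a - t | b + t}.
Cooling amount: t = 17/2
Cooled Left option: 25 - 17/2 = 33/2
Cooled Right option: 5 + 17/2 = 27/2
Cooled game: {33/2 | 27/2}
Left option = 33/2

33/2


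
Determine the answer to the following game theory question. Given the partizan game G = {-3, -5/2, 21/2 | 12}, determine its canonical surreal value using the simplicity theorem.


Left options: {-3, -5/2, 21/2}, max = 21/2
Right options: {12}, min = 12
All options are numbers and max(Left) < min(Right), so by the simplicity theorem the value is the simplest (earliest-born) number strictly between 21/2 and 12.
The only integer strictly between 21/2 and 12 is 11.
No non-integer in the interval can be simpler: if x is a non-integer in the interval, then floor(x) or ceil(x) also lies in the interval (the interval contains an integer), and both are proper prefixes of x's sign expansion, i.e. born earlier. So the game value is 11.
Game value = 11

11


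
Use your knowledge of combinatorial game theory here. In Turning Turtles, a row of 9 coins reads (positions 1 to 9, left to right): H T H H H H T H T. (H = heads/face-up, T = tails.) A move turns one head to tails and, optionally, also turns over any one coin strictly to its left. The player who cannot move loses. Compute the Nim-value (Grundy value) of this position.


Coins: H T H H H H T H T
Key fact: a single head at position k behaves exactly like a Nim heap of size k (turning it to T and optionally flipping a coin at j < k corresponds to moving the heap from k to j, or to 0), and heads combine as a disjunctive sum (two heads at the same place would cancel, matching j XOR j = 0). So the Nim-value is the XOR of the 1-indexed positions of the heads.
Face-up positions (1-indexed): [1, 3, 4, 5, 6, 8]
XOR 0 with 1: 0 XOR 1 = 1
XOR 1 with 3: 1 XOR 3 = 2
XOR 2 with 4: 2 XOR 4 = 6
XOR 6 with 5: 6 XOR 5 = 3
XOR 3 with 6: 3 XOR 6 = 5
XOR 5 with 8: 5 XOR 8 = 13
Nim-value = 13

13


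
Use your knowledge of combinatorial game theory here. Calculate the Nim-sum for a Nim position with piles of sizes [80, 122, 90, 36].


We need the XOR (exclusive or) of all pile sizes.
After XOR-ing pile 1 (size 80): 0 XOR 80 = 80
After XOR-ing pile 2 (size 122): 80 XOR 122 = 42
After XOR-ing pile 3 (size 90): 42 XOR 90 = 112
After XOR-ing pile 4 (size 36): 112 XOR 36 = 84
The Nim-value of this position is 84.

84


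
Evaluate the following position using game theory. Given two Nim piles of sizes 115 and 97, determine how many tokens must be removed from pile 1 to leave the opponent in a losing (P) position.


Piles: 115 and 97
Current XOR: 115 XOR 97 = 18 (non-zero, so this is an N-position).
To make the XOR zero, we need to find a move that balances the piles.
For pile 1 (size 115): target = 115 XOR 18 = 97
We reduce pile 1 from 115 to 97.
Tokens removed: 115 - 97 = 18
Verification: 97 XOR 97 = 0

18


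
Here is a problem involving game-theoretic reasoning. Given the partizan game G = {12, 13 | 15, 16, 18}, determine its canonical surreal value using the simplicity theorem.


Left options: {12, 13}, max = 13
Right options: {15, 16, 18}, min = 15
All options are numbers and max(Left) < min(Right), so by the simplicity theorem the value is the simplest (earliest-born) number strictly between 13 and 15.
The only integer strictly between 13 and 15 is 14.
No non-integer in the interval can be simpler: if x is a non-integer in the interval, then floor(x) or ceil(x) also lies in the interval (the interval contains an integer), and both are proper prefixes of x's sign expansion, i.e. born earlier. So the game value is 14.
Game value = 14

14


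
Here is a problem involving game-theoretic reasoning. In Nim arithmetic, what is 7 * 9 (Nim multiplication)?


Nim multiplication is bilinear over XOR: (u XOR v) * w = (u*w) XOR (v*w).
So we split each operand into its bit components and XOR the pairwise Nim products.
7 = 1 + 2 + 4 (as XOR of powers of 2).
9 = 1 + 8 (as XOR of powers of 2).
Using the standard Nim-product table on single bits:
  2*2 = 3,   2*4 = 8,   2*8 = 12,
  4*4 = 6,   4*8 = 11,  8*8 = 13,
and  1*x = x (identity), k*l = l*k (commutative).
Pairwise Nim products:
  1 * 1 = 1
  1 * 8 = 8
  2 * 1 = 2
  2 * 8 = 12
  4 * 1 = 4
  4 * 8 = 11
XOR them: 1 XOR 8 XOR 2 XOR 12 XOR 4 XOR 11 = 8.
Result: 7 * 9 = 8 (in Nim).

8


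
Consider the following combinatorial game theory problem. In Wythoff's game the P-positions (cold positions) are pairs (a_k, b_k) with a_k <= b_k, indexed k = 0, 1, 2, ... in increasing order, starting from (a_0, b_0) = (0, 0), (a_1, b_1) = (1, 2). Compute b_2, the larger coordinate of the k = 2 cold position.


By Wythoff's theorem, a_k = floor(k * phi) and b_k = floor(k * phi^2) = a_k + k, where phi = (1 + sqrt(5))/2 is the golden ratio.
phi = (1 + sqrt(5))/2 = 1.618034
phi^2 = phi + 1 = 2.618034
k = 2
k * phi^2 = 2 * 2.618034 = 5.236068
b_2 = floor(k * phi^2) = 5 (check: a_2 + k = 3 + 2 = 5)

5


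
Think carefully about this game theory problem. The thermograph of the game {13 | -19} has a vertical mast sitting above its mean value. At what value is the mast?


Game = {13 | -19}, a switch {a | b} with numbers a > b.
Its thermograph has left wall a - t and right wall b + t, which meet at t = (a - b)/2, where both equal (a + b)/2. So the mast (mean value) is at (a + b)/2.
Mean = (13 + (-19))/2 = -6/2 = -3

-3


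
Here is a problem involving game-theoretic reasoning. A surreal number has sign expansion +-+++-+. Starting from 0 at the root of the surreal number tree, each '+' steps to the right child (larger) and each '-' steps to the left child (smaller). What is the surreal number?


Sign expansion: +-+++-+
Rule: track bounds (lo, hi), initially (-inf, +inf). On '+', the current value becomes lo and we move to the simplest number in (value, hi): value + 1 if hi = +inf, otherwise the midpoint (value + hi)/2. On '-', the current value becomes hi and we move to value - 1 if lo = -inf, otherwise the midpoint (lo + value)/2.
Start at 0.
Step 1: sign = +, move right. Bounds: (0, +inf). Value = 1
Step 2: sign = -, move left. Bounds: (0, 1). Value = 1/2
Step 3: sign = +, move right. Bounds: (1/2, 1). Value = 3/4
Step 4: sign = +, move right. Bounds: (3/4, 1). Value = 7/8
Step 5: sign = +, move right. Bounds: (7/8, 1). Value = 15/16
Step 6: sign = -, move left. Bounds: (7/8, 15/16). Value = 29/32
Step 7: sign = +, move right. Bounds: (29/32, 15/16). Value = 59/64
The surreal number with sign expansion +-+++-+ is 59/64.

59/64


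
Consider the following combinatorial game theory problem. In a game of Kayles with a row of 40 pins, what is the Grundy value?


Kayles: a move removes 1 or 2 adjacent pins from a contiguous row.
Removing pins from a row of k leaves two independent rows (a, b) with a + b = k - 1 (one pin) or a + b = k - 2 (two pins); an end removal gives a = 0.
By Sprague-Grundy, G(k) = mex{ G(a) XOR G(b) } over all these splits. G(0) = 0.
G(1): splits (0,0):0^0=0 -> mex({0}) = 1
G(2): splits (0,1):0^1=1 (0,0):0^0=0 -> mex({0, 1}) = 2
G(3): splits (0,2):0^2=2 (1,1):1^1=0 (0,1):0^1=1 -> mex({0, 1, 2}) = 3
G(4): splits (0,3):0^3=3 (1,2):1^2=3 (0,2):0^2=2 (1,1):1^1=0 -> mex({0, 2, 3}) = 1
G(5): splits (0,4):0^1=1 (1,3):1^3=2 (2,2):2^2=0 (0,3):0^3=3 (1,2):1^2=3 -> mex({0, 1, 2, 3}) = 4
G(6) = mex({0, 1, 2, 4}) = 3
G(7) = mex({0, 1, 3, 4, 5}) = 2
G(8) = mex({0, 2, 3, 5, 6}) = 1
G(9) = mex({0, 1, 2, 3, 6, 7}) = 4
G(10) = mex({0, 1, 3, 4, 5, 7}) = 2
G(11) = mex({0, 1, 2, 3, 4, 5}) = 6
G(12) = mex({0, 1, 2, 3, 5, 6, 7}) = 4
G(13) = mex({0, 2, 3, 4, 6, 7}) = 1
G(14) = mex({0, 1, 4, 5, 6, 7}) = 2
G(15) = mex({0, 1, 2, 3, 4, 5, 6}) = 7
G(16) = mex({0, 2, 3, 5, 6, 7}) = 1
G(17) = mex({0, 1, 2, 3, 5, 6, 7}) = 4
G(18) = mex({0, 1, 2, 4, 5, 6}) = 3
G(19) = mex({0, 1, 3, 4, 5, 7}) = 2
G(20) = mex({0, 2, 3, 4, 5, 6, 7}) = 1
G(21) = mex({0, 1, 2, 3, 5, 6, 7}) = 4
G(22) = mex({0, 1, 2, 3, 4, 5, 7}) = 6
G(23) = mex({0, 1, 2, 3, 4, 5, 6}) = 7
G(24) = mex({0, 1, 2, 3, 5, 6, 7}) = 4
G(25) = mex({0, 2, 3, 4, 6, 7}) = 1
G(26) = mex({0, 1, 3, 4, 5, 6, 7}) = 2
G(27) = mex({0, 1, 2, 3, 4, 5, 6, 7}) = 8
G(28) = mex({0, 1, 2, 3, 4, 6, 7, 8}) = 5
G(29) = mex({0, 1, 2, 3, 5, 6, 7, 8, 9}) = 4
G(30) = mex({0, 1, 2, 3, 4, 5, 6, 9, 10}) = 7
G(31) = mex({0, 1, 3, 4, 5, 7, 10, 11}) = 2
G(32) = mex({0, 2, 3, 4, 5, 6, 7, 9, 11}) = 1
G(33) = mex({0, 1, 2, 3, 4, 5, 6, 7, 9, 12}) = 8
G(34) = mex({0, 1, 2, 3, 4, 5, 7, 8, 11, 12}) = 6
G(35) = mex({0, 1, 2, 3, 4, 5, 6, 8, 9, 10, 11}) = 7
G(36) = mex({0, 1, 2, 3, 5, 6, 7, 9, 10}) = 4
G(37) = mex({0, 2, 3, 4, 6, 7, 9, 10, 11, 12}) = 1
G(38) = mex({0, 1, 3, 4, 5, 6, 7, 9, 10, 11, 12}) = 2
G(39) = mex({0, 1, 2, 4, 5, 6, 7, 9, 10, 12, 14}) = 3
G(40) = mex({0, 2, 3, 4, 6, 7, 11, 12, 14}) = 1
Therefore G(40) = 1.

1


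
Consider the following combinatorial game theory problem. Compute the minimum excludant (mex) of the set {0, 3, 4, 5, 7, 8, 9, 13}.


Set = {0, 3, 4, 5, 7, 8, 9, 13}
0 is in the set.
1 is NOT in the set. This is the mex.
mex = 1

1


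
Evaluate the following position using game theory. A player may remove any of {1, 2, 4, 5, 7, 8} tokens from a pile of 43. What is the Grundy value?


The subtraction set is S = {1, 2, 4, 5, 7, 8}.
G(k) = mex{ G(k - s) : s in S, s <= k }. We compute iteratively: G(0) = 0.
G(1) = mex({0}) = 1
G(2) = mex({0, 1}) = 2
G(3) = mex({1, 2}) = 0
G(4) = mex({0, 2}) = 1
G(5) = mex({0, 1}) = 2
G(6) = mex({1, 2}) = 0
G(7) = mex({0, 2}) = 1
G(8) = mex({0, 1}) = 2
G(9) = mex({1, 2}) = 0
G(10) = mex({0, 2}) = 1
Observe that G(3)..G(10) = 0, 1, 2, 0, 1, 2, 0, 1 repeats G(0)..G(7) = 0, 1, 2, 0, 1, 2, 0, 1.
For k >= max(S) = 8, G(k) is determined by the previous 8 values G(k-8)..G(k-1); a window of 8 consecutive values has recurred shifted by 3, so by induction G(k + 3) = G(k) for all k >= 0: the sequence is periodic from the start with period 3.
One period: G(0..2) = 0, 1, 2.
43 mod 3 = 1, so G(43) = G(1) = 1.

1


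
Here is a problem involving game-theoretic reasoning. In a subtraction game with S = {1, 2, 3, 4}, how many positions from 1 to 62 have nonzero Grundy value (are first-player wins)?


Subtraction set S = {1, 2, 3, 4}, so G(n) = n mod 5.
G(n) = 0 when n is a multiple of 5.
Multiples of 5 in [1, 62]: 12
N-positions (nonzero Grundy) = 62 - 12 = 50

50


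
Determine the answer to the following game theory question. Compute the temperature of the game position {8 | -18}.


The game is {8 | -18}, a switch {a | b} with numbers a > b.
Cooling {a | b} by t gives {a - t | b + t}, which stops being hot when a - t = b + t, i.e. at t = (a - b)/2. So the temperature of a switch is (a - b)/2.
Temperature = (Left option - Right option) / 2
= (8 - (-18)) / 2
= 26 / 2
= 13

13


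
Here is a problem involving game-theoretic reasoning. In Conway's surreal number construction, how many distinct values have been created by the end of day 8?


Day 0: {|} = 0 is born. Count = 1.
Day n: the number of surreal numbers born by day n is 2^(n+1) - 1.
By day 0: 2^1 - 1 = 1
By day 1: 2^2 - 1 = 3
By day 2: 2^3 - 1 = 7
By day 3: 2^4 - 1 = 15
By day 4: 2^5 - 1 = 31
By day 5: 2^6 - 1 = 63
By day 6: 2^7 - 1 = 127
By day 7: 2^8 - 1 = 255
By day 8: 2^9 - 1 = 511
By day 8: 511 surreal numbers.

511


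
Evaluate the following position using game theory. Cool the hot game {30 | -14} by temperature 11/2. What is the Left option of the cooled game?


Original game: {30 | -14} (a switch {a | b} with a > b).
Cooling by t (for t below the temperature (a - b)/2 = 22) taxes each move by t: {a | b} cooled by t is {a - t | b + t}.
Cooling amount: t = 11/2
Cooled Left option: 30 - 11/2 = 49/2
Cooled Right option: -14 + 11/2 = -17/2
Cooled game: {49/2 | -17/2}
Left option = 49/2

49/2


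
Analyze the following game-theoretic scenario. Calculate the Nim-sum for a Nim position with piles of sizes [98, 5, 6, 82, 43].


We need the XOR (exclusive or) of all pile sizes.
After XOR-ing pile 1 (size 98): 0 XOR 98 = 98
After XOR-ing pile 2 (size 5): 98 XOR 5 = 103
After XOR-ing pile 3 (size 6): 103 XOR 6 = 97
After XOR-ing pile 4 (size 82): 97 XOR 82 = 51
After XOR-ing pile 5 (size 43): 51 XOR 43 = 24
The Nim-value of this position is 24.

24


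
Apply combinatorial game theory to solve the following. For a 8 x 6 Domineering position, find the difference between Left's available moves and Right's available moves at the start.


Board is 8 x 6 (rows x cols).
Left (vertical) placements: (rows-1) * cols = 7 * 6 = 42
Right (horizontal) placements: rows * (cols-1) = 8 * 5 = 40
Advantage = Left - Right = 42 - 40 = 2

2


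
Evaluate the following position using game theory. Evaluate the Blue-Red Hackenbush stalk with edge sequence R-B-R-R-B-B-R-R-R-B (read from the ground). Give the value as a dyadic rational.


Edges (from ground): R-B-R-R-B-B-R-R-R-B
By Berlekamp's sign-expansion rule, a Blue-Red Hackenbush stalk has the value of the surreal number whose sign sequence is the edge sequence with B -> + and R -> -.
Sign sequence: -+--++---+
Trace the sign expansion in the surreal number tree, starting from 0:
Edge 1: R (sign -) -> bounds (-inf, 0), value = -1
Edge 2: B (sign +) -> bounds (-1, 0), value = -1/2
Edge 3: R (sign -) -> bounds (-1, -1/2), value = -3/4
Edge 4: R (sign -) -> bounds (-1, -3/4), value = -7/8
Edge 5: B (sign +) -> bounds (-7/8, -3/4), value = -13/16
Edge 6: B (sign +) -> bounds (-13/16, -3/4), value = -25/32
Edge 7: R (sign -) -> bounds (-13/16, -25/32), value = -51/64
Edge 8: R (sign -) -> bounds (-13/16, -51/64), value = -103/128
Edge 9: R (sign -) -> bounds (-13/16, -103/128), value = -207/256
Edge 10: B (sign +) -> bounds (-207/256, -103/128), value = -413/512
Game value = -413/512

-413/512


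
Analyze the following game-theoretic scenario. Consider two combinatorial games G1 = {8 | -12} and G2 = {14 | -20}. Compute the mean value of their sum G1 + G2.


G1 = {8 | -12}, G2 = {14 | -20}
Each is a switch {a | b} with numbers a > b; its mean value is (a + b)/2, and mean value is additive over game sums: m(G1 + G2) = m(G1) + m(G2).
Mean of G1 = (8 + (-12))/2 = -4/2 = -2
Mean of G2 = (14 + (-20))/2 = -6/2 = -3
Mean of G1 + G2 = -2 + -3 = -5

-5


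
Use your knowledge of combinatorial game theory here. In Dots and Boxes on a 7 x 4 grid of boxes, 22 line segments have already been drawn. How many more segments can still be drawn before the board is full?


Grid: 7 x 4 boxes, i.e. 8 rows and 5 columns of dots.
Horizontal edges: (rows + 1) * cols = 8 * 4 = 32
Vertical edges: rows * (cols + 1) = 7 * 5 = 35
Total edges: 32 + 35 = 67
Edges drawn: 22
Remaining: 67 - 22 = 45

45


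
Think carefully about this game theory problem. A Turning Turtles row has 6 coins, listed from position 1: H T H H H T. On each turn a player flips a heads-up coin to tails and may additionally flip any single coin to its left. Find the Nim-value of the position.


Coins: H T H H H T
Key fact: a single head at position k behaves exactly like a Nim heap of size k (turning it to T and optionally flipping a coin at j < k corresponds to moving the heap from k to j, or to 0), and heads combine as a disjunctive sum (two heads at the same place would cancel, matching j XOR j = 0). So the Nim-value is the XOR of the 1-indexed positions of the heads.
Face-up positions (1-indexed): [1, 3, 4, 5]
XOR 0 with 1: 0 XOR 1 = 1
XOR 1 with 3: 1 XOR 3 = 2
XOR 2 with 4: 2 XOR 4 = 6
XOR 6 with 5: 6 XOR 5 = 3
Nim-value = 3

3


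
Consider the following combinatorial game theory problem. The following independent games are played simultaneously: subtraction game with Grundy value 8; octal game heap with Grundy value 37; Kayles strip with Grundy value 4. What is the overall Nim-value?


By the Sprague-Grundy theorem, the Grundy value of a sum of games is the XOR of individual Grundy values.
subtraction game: Grundy value = 8. Running XOR: 0 XOR 8 = 8
octal game heap: Grundy value = 37. Running XOR: 8 XOR 37 = 45
Kayles strip: Grundy value = 4. Running XOR: 45 XOR 4 = 41
The combined Grundy value is 41.

41


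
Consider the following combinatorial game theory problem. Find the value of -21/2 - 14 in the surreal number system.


x = -21/2, y = 14
Converting to common denominator: 2
x = -21/2, y = 28/2
x - y = -21/2 - 14 = -49/2

-49/2


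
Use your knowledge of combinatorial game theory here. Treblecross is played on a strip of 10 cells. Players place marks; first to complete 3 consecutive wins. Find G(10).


Treblecross: place X on empty cells; 3-in-a-row wins.
Playing within two cells of an existing X lets the opponent win at once, so sensible play treats the cells i-2..i+2 around each X as dead. The player left with no safe cell loses, so this is a normal-play take-away game on strips of safe cells.
Placing X at cell i (0-indexed) of a strip of k safe cells leaves independent strips of sizes max(0, i-2) and max(0, k-i-3). Hence G(k) = mex{ G(max(0,i-2)) XOR G(max(0,k-i-3)) : 0 <= i < k }, with G(0) = 0.
G(1): splits (0,0):0^0=0 -> mex({0}) = 1
G(2): splits (0,0):0^0=0 -> mex({0}) = 1
G(3): splits (0,0):0^0=0 -> mex({0}) = 1
G(4): splits (0,1):0^1=1 (0,0):0^0=0 -> mex({0, 1}) = 2
G(5): splits (0,2):0^1=1 (0,1):0^1=1 (0,0):0^0=0 -> mex({0, 1}) = 2
G(6) = mex({1}) = 0
G(7) = mex({0, 1, 2}) = 3
G(8) = mex({0, 1, 2}) = 3
G(9) = mex({0, 2}) = 1
G(10) = mex({0, 2, 3}) = 1
Therefore G(10) = 1.

1


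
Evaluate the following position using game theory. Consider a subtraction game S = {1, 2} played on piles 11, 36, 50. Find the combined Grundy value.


Subtraction set: {1, 2}
For this subtraction set, G(n) = n mod 3 (period = max + 1 = 3).
Pile 1 (size 11): G(11) = 11 mod 3 = 2
Pile 2 (size 36): G(36) = 36 mod 3 = 0
Pile 3 (size 50): G(50) = 50 mod 3 = 2
Total Grundy value = XOR of all: 2 XOR 0 XOR 2 = 0

0


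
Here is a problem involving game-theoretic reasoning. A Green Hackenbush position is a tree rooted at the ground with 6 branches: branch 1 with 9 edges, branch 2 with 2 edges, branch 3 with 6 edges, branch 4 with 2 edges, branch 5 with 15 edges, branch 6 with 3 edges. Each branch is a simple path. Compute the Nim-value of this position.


The tree has 6 branches from the ground vertex.
In Green Hackenbush, the Nim-value of a simple path of length k is k.
Branch 1: length 9, Nim-value = 9
Branch 2: length 2, Nim-value = 2
Branch 3: length 6, Nim-value = 6
Branch 4: length 2, Nim-value = 2
Branch 5: length 15, Nim-value = 15
Branch 6: length 3, Nim-value = 3
Total Nim-value = XOR of all branch values:
0 XOR 9 = 9
9 XOR 2 = 11
11 XOR 6 = 13
13 XOR 2 = 15
15 XOR 15 = 0
0 XOR 3 = 3
Nim-value of the tree = 3

3


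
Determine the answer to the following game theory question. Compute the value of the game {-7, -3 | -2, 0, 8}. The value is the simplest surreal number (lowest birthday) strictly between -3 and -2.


Left options: {-7, -3}, max = -3
Right options: {-2, 0, 8}, min = -2
All options are numbers and max(Left) < min(Right), so by the simplicity theorem the value is the simplest (earliest-born) number strictly between -3 and -2.
No integer lies strictly between -3 and -2, so the value is the dyadic rational m/2^k in the interval with the smallest k (then m odd); search k = 1, 2, ...:
Denominator 2: -5/2 lies strictly between -3 and -2 -- found.
The simplest number in the interval is -5/2.
Game value = -5/2

-5/2


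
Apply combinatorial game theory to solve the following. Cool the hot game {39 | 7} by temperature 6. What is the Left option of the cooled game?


Original game: {39 | 7} (a switch {a | b} with a > b).
Cooling by t (for t below the temperature (a - b)/2 = 16) taxes each move by t: {a | b} cooled by t is {a - t | b + t}.
Cooling amount: t = 6
Cooled Left option: 39 - 6 = 33
Cooled Right option: 7 + 6 = 13
Cooled game: {33 | 13}
Left option = 33

33


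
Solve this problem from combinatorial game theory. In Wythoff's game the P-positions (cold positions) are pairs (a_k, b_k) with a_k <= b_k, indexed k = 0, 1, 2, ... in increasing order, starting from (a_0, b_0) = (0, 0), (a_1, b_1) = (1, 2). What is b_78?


By Wythoff's theorem, a_k = floor(k * phi) and b_k = floor(k * phi^2) = a_k + k, where phi = (1 + sqrt(5))/2 is the golden ratio.
phi = (1 + sqrt(5))/2 = 1.618034
phi^2 = phi + 1 = 2.618034
k = 78
k * phi^2 = 78 * 2.618034 = 204.206651
b_78 = floor(k * phi^2) = 204 (check: a_78 + k = 126 + 78 = 204)

204


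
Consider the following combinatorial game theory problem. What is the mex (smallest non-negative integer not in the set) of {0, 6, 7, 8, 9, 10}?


Set = {0, 6, 7, 8, 9, 10}
0 is in the set.
1 is NOT in the set. This is the mex.
mex = 1

1


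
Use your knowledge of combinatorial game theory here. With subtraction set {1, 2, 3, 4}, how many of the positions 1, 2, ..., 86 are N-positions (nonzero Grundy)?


Subtraction set S = {1, 2, 3, 4}, so G(n) = n mod 5.
G(n) = 0 when n is a multiple of 5.
Multiples of 5 in [1, 86]: 17
N-positions (nonzero Grundy) = 86 - 17 = 69

69


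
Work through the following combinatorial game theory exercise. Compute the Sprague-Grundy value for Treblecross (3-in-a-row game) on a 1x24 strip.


Treblecross: place X on empty cells; 3-in-a-row wins.
Playing within two cells of an existing X lets the opponent win at once, so sensible play treats the cells i-2..i+2 around each X as dead. The player left with no safe cell loses, so this is a normal-play take-away game on strips of safe cells.
Placing X at cell i (0-indexed) of a strip of k safe cells leaves independent strips of sizes max(0, i-2) and max(0, k-i-3). Hence G(k) = mex{ G(max(0,i-2)) XOR G(max(0,k-i-3)) : 0 <= i < k }, with G(0) = 0.
G(1): splits (0,0):0^0=0 -> mex({0}) = 1
G(2): splits (0,0):0^0=0 -> mex({0}) = 1
G(3): splits (0,0):0^0=0 -> mex({0}) = 1
G(4): splits (0,1):0^1=1 (0,0):0^0=0 -> mex({0, 1}) = 2
G(5): splits (0,2):0^1=1 (0,1):0^1=1 (0,0):0^0=0 -> mex({0, 1}) = 2
G(6) = mex({1}) = 0
G(7) = mex({0, 1, 2}) = 3
G(8) = mex({0, 1, 2}) = 3
G(9) = mex({0, 2}) = 1
G(10) = mex({0, 2, 3}) = 1
G(11) = mex({0, 3}) = 1
G(12) = mex({1, 3}) = 0
G(13) = mex({0, 1, 2, 3}) = 4
G(14) = mex({0, 1, 2}) = 3
G(15) = mex({0, 1, 2}) = 3
G(16) = mex({0, 1, 2, 4}) = 3
G(17) = mex({0, 1, 3, 4}) = 2
G(18) = mex({0, 1, 3, 4}) = 2
G(19) = mex({0, 1, 3, 5}) = 2
G(20) = mex({0, 1, 2, 3, 5}) = 4
G(21) = mex({0, 1, 2, 3, 5}) = 4
G(22) = mex({1, 2, 6}) = 0
G(23) = mex({0, 1, 2, 3, 4, 6}) = 5
G(24) = mex({0, 1, 2, 3, 4}) = 5
Therefore G(24) = 5.

5


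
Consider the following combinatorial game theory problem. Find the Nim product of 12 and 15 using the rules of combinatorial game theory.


Nim multiplication is bilinear over XOR: (u XOR v) * w = (u*w) XOR (v*w).
So we split each operand into its bit components and XOR the pairwise Nim products.
12 = 4 + 8 (as XOR of powers of 2).
15 = 1 + 2 + 4 + 8 (as XOR of powers of 2).
Using the standard Nim-product table on single bits:
  2*2 = 3,   2*4 = 8,   2*8 = 12,
  4*4 = 6,   4*8 = 11,  8*8 = 13,
and  1*x = x (identity), k*l = l*k (commutative).
Pairwise Nim products:
  4 * 1 = 4
  4 * 2 = 8
  4 * 4 = 6
  4 * 8 = 11
  8 * 1 = 8
  8 * 2 = 12
  8 * 4 = 11
  8 * 8 = 13
XOR them: 4 XOR 8 XOR 6 XOR 11 XOR 8 XOR 12 XOR 11 XOR 13 = 3.
Result: 12 * 15 = 3 (in Nim).

3


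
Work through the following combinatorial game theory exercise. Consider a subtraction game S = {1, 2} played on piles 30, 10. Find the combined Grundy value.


Subtraction set: {1, 2}
For this subtraction set, G(n) = n mod 3 (period = max + 1 = 3).
Pile 1 (size 30): G(30) = 30 mod 3 = 0
Pile 2 (size 10): G(10) = 10 mod 3 = 1
Total Grundy value = XOR of all: 0 XOR 1 = 1

1


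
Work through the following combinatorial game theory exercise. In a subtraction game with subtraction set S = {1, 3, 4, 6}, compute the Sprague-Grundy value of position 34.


The subtraction set is S = {1, 3, 4, 6}.
G(k) = mex{ G(k - s) : s in S, s <= k }. We compute iteratively: G(0) = 0.
G(1) = mex({0}) = 1
G(2) = mex({1}) = 0
G(3) = mex({0}) = 1
G(4) = mex({0, 1}) = 2
G(5) = mex({0, 1, 2}) = 3
G(6) = mex({0, 1, 3}) = 2
G(7) = mex({1, 2}) = 0
G(8) = mex({0, 2, 3}) = 1
G(9) = mex({1, 2, 3}) = 0
G(10) = mex({0, 2}) = 1
G(11) = mex({0, 1, 3}) = 2
G(12) = mex({0, 1, 2}) = 3
Observe that G(7)..G(12) = 0, 1, 0, 1, 2, 3 repeats G(0)..G(5) = 0, 1, 0, 1, 2, 3.
For k >= max(S) = 6, G(k) is determined by the previous 6 values G(k-6)..G(k-1); a window of 6 consecutive values has recurred shifted by 7, so by induction G(k + 7) = G(k) for all k >= 0: the sequence is periodic from the start with period 7.
One period: G(0..6) = 0, 1, 0, 1, 2, 3, 2.
34 mod 7 = 6, so G(34) = G(6) = 2.

2


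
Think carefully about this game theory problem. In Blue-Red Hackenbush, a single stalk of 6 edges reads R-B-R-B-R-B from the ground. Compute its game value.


Edges (from ground): R-B-R-B-R-B
By Berlekamp's sign-expansion rule, a Blue-Red Hackenbush stalk has the value of the surreal number whose sign sequence is the edge sequence with B -> + and R -> -.
Sign sequence: -+-+-+
Trace the sign expansion in the surreal number tree, starting from 0:
Edge 1: R (sign -) -> bounds (-inf, 0), value = -1
Edge 2: B (sign +) -> bounds (-1, 0), value = -1/2
Edge 3: R (sign -) -> bounds (-1, -1/2), value = -3/4
Edge 4: B (sign +) -> bounds (-3/4, -1/2), value = -5/8
Edge 5: R (sign -) -> bounds (-3/4, -5/8), value = -11/16
Edge 6: B (sign +) -> bounds (-11/16, -5/8), value = -21/32
Game value = -21/32

-21/32


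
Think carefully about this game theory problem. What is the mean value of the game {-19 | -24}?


Game = {-19 | -24}, a switch {a | b} with numbers a > b.
Its thermograph has left wall a - t and right wall b + t, which meet at t = (a - b)/2, where both equal (a + b)/2. So the mast (mean value) is at (a + b)/2.
Mean = (-19 + (-24))/2 = -43/2 = -43/2

-43/2


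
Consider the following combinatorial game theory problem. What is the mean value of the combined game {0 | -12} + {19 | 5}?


G1 = {0 | -12}, G2 = {19 | 5}
Each is a switch {a | b} with numbers a > b; its mean value is (a + b)/2, and mean value is additive over game sums: m(G1 + G2) = m(G1) + m(G2).
Mean of G1 = (0 + (-12))/2 = -12/2 = -6
Mean of G2 = (19 + (5))/2 = 24/2 = 12
Mean of G1 + G2 = -6 + 12 = 6

6


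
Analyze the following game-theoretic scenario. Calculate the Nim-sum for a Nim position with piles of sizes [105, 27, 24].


We need the XOR (exclusive or) of all pile sizes.
After XOR-ing pile 1 (size 105): 0 XOR 105 = 105
After XOR-ing pile 2 (size 27): 105 XOR 27 = 114
After XOR-ing pile 3 (size 24): 114 XOR 24 = 106
The Nim-value of this position is 106.

106


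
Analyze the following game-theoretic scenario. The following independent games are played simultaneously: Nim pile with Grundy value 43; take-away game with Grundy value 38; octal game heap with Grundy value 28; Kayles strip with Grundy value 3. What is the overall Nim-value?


By the Sprague-Grundy theorem, the Grundy value of a sum of games is the XOR of individual Grundy values.
Nim pile: Grundy value = 43. Running XOR: 0 XOR 43 = 43
take-away game: Grundy value = 38. Running XOR: 43 XOR 38 = 13
octal game heap: Grundy value = 28. Running XOR: 13 XOR 28 = 17
Kayles strip: Grundy value = 3. Running XOR: 17 XOR 3 = 18
The combined Grundy value is 18.

18


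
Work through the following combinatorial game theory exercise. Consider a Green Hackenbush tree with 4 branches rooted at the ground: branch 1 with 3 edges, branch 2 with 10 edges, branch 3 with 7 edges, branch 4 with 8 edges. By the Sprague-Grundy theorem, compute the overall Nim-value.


The tree has 4 branches from the ground vertex.
In Green Hackenbush, the Nim-value of a simple path of length k is k.
Branch 1: length 3, Nim-value = 3
Branch 2: length 10, Nim-value = 10
Branch 3: length 7, Nim-value = 7
Branch 4: length 8, Nim-value = 8
Total Nim-value = XOR of all branch values:
0 XOR 3 = 3
3 XOR 10 = 9
9 XOR 7 = 14
14 XOR 8 = 6
Nim-value of the tree = 6

6


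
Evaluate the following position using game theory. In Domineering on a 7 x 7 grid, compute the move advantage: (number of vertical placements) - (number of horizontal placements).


Board is 7 x 7 (rows x cols).
Left (vertical) placements: (rows-1) * cols = 6 * 7 = 42
Right (horizontal) placements: rows * (cols-1) = 7 * 6 = 42
Advantage = Left - Right = 42 - 42 = 0

0


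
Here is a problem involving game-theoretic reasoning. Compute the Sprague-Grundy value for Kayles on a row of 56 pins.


Kayles: a move removes 1 or 2 adjacent pins from a contiguous row.
Removing pins from a row of k leaves two independent rows (a, b) with a + b = k - 1 (one pin) or a + b = k - 2 (two pins); an end removal gives a = 0.
By Sprague-Grundy, G(k) = mex{ G(a) XOR G(b) } over all these splits. G(0) = 0.
G(1): splits (0,0):0^0=0 -> mex({0}) = 1
G(2): splits (0,1):0^1=1 (0,0):0^0=0 -> mex({0, 1}) = 2
G(3): splits (0,2):0^2=2 (1,1):1^1=0 (0,1):0^1=1 -> mex({0, 1, 2}) = 3
G(4): splits (0,3):0^3=3 (1,2):1^2=3 (0,2):0^2=2 (1,1):1^1=0 -> mex({0, 2, 3}) = 1
G(5): splits (0,4):0^1=1 (1,3):1^3=2 (2,2):2^2=0 (0,3):0^3=3 (1,2):1^2=3 -> mex({0, 1, 2, 3}) = 4
G(6) = mex({0, 1, 2, 4}) = 3
G(7) = mex({0, 1, 3, 4, 5}) = 2
G(8) = mex({0, 2, 3, 5, 6}) = 1
G(9) = mex({0, 1, 2, 3, 6, 7}) = 4
G(10) = mex({0, 1, 3, 4, 5, 7}) = 2
G(11) = mex({0, 1, 2, 3, 4, 5}) = 6
G(12) = mex({0, 1, 2, 3, 5, 6, 7}) = 4
G(13) = mex({0, 2, 3, 4, 6, 7}) = 1
G(14) = mex({0, 1, 4, 5, 6, 7}) = 2
G(15) = mex({0, 1, 2, 3, 4, 5, 6}) = 7
G(16) = mex({0, 2, 3, 5, 6, 7}) = 1
G(17) = mex({0, 1, 2, 3, 5, 6, 7}) = 4
G(18) = mex({0, 1, 2, 4, 5, 6}) = 3
G(19) = mex({0, 1, 3, 4, 5, 7}) = 2
G(20) = mex({0, 2, 3, 4, 5, 6, 7}) = 1
G(21) = mex({0, 1, 2, 3, 5, 6, 7}) = 4
G(22) = mex({0, 1, 2, 3, 4, 5, 7}) = 6
G(23) = mex({0, 1, 2, 3, 4, 5, 6}) = 7
G(24) = mex({0, 1, 2, 3, 5, 6, 7}) = 4
G(25) = mex({0, 2, 3, 4, 6, 7}) = 1
G(26) = mex({0, 1, 3, 4, 5, 6, 7}) = 2
G(27) = mex({0, 1, 2, 3, 4, 5, 6, 7}) = 8
G(28) = mex({0, 1, 2, 3, 4, 6, 7, 8}) = 5
G(29) = mex({0, 1, 2, 3, 5, 6, 7, 8, 9}) = 4
G(30) = mex({0, 1, 2, 3, 4, 5, 6, 9, 10}) = 7
G(31) = mex({0, 1, 3, 4, 5, 7, 10, 11}) = 2
G(32) = mex({0, 2, 3, 4, 5, 6, 7, 9, 11}) = 1
G(33) = mex({0, 1, 2, 3, 4, 5, 6, 7, 9, 12}) = 8
G(34) = mex({0, 1, 2, 3, 4, 5, 7, 8, 11, 12}) = 6
G(35) = mex({0, 1, 2, 3, 4, 5, 6, 8, 9, 10, 11}) = 7
G(36) = mex({0, 1, 2, 3, 5, 6, 7, 9, 10}) = 4
G(37) = mex({0, 2, 3, 4, 6, 7, 9, 10, 11, 12}) = 1
G(38) = mex({0, 1, 3, 4, 5, 6, 7, 9, 10, 11, 12}) = 2
G(39) = mex({0, 1, 2, 4, 5, 6, 7, 9, 10, 12, 14}) = 3
G(40) = mex({0, 2, 3, 4, 6, 7, 11, 12, 14}) = 1
G(41) = mex({0, 1, 2, 3, 5, 6, 7, 9, 10, 11, 12}) = 4
G(42) = mex({0, 1, 2, 3, 4, 5, 6, 9, 10}) = 7
G(43) = mex({0, 1, 3, 4, 5, 7, 9, 10, 12, 15}) = 2
G(44) = mex({0, 2, 3, 4, 5, 6, 7, 9, 10, 12, 15}) = 1
G(45) = mex({0, 1, 2, 3, 4, 5, 6, 7, 9, 10, 12, 14}) = 8
G(46) = mex({0, 1, 3, 4, 5, 7, 8, 11, 12, 14}) = 2
G(47) = mex({0, 1, 2, 3, 4, 5, 6, 8, 9, 10, 11, 12}) = 7
G(48) = mex({0, 1, 2, 3, 5, 6, 7, 9, 10}) = 4
G(49) = mex({0, 2, 3, 4, 6, 7, 9, 10, 11, 12, 15}) = 1
G(50) = mex({0, 1, 4, 5, 6, 7, 9, 11, 12, 14, 15}) = 2
G(51) = mex({0, 1, 2, 3, 4, 5, 6, 7, 9, 12, 14, 15}) = 8
G(52) = mex({0, 2, 3, 4, 5, 6, 7, 8, 11, 12, 15}) = 1
G(53) = mex({0, 1, 2, 3, 5, 6, 7, 8, 9, 10, 11, 12}) = 4
G(54) = mex({0, 1, 2, 3, 4, 5, 6, 9, 10}) = 7
G(55) = mex({0, 1, 3, 4, 5, 7, 9, 10, 11, 12}) = 2
G(56) = mex({0, 2, 3, 4, 5, 6, 7, 9, 10, 11, 12, 13, 14}) = 1
Therefore G(56) = 1.

1


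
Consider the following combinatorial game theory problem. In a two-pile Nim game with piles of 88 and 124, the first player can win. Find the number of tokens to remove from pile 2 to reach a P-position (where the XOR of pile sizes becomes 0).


Piles: 88 and 124
Current XOR: 88 XOR 124 = 36 (non-zero, so this is an N-position).
To make the XOR zero, we need to find a move that balances the piles.
For pile 2 (size 124): target = 124 XOR 36 = 88
We reduce pile 2 from 124 to 88.
Tokens removed: 124 - 88 = 36
Verification: 88 XOR 88 = 0

36


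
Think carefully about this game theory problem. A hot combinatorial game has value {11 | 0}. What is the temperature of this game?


The game is {11 | 0}, a switch {a | b} with numbers a > b.
Cooling {a | b} by t gives {a - t | b + t}, which stops being hot when a - t = b + t, i.e. at t = (a - b)/2. So the temperature of a switch is (a - b)/2.
Temperature = (Left option - Right option) / 2
= (11 - (0)) / 2
= 11 / 2
= 11/2

11/2


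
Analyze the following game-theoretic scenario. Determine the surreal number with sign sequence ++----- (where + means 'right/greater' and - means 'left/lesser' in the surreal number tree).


Sign expansion: ++-----
Rule: track bounds (lo, hi), initially (-inf, +inf). On '+', the current value becomes lo and we move to the simplest number in (value, hi): value + 1 if hi = +inf, otherwise the midpoint (value + hi)/2. On '-', the current value becomes hi and we move to value - 1 if lo = -inf, otherwise the midpoint (lo + value)/2.
Start at 0.
Step 1: sign = +, move right. Bounds: (0, +inf). Value = 1
Step 2: sign = +, move right. Bounds: (1, +inf). Value = 2
Step 3: sign = -, move left. Bounds: (1, 2). Value = 3/2
Step 4: sign = -, move left. Bounds: (1, 3/2). Value = 5/4
Step 5: sign = -, move left. Bounds: (1, 5/4). Value = 9/8
Step 6: sign = -, move left. Bounds: (1, 9/8). Value = 17/16
Step 7: sign = -, move left. Bounds: (1, 17/16). Value = 33/32
The surreal number with sign expansion ++----- is 33/32.

33/32


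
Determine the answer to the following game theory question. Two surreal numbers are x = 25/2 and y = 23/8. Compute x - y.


x = 25/2, y = 23/8
Converting to common denominator: 8
x = 100/8, y = 23/8
x - y = 25/2 - 23/8 = 77/8

77/8


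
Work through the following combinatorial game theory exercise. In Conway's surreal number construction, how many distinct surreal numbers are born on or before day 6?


Day 0: {|} = 0 is born. Count = 1.
Day n: the number of surreal numbers born by day n is 2^(n+1) - 1.
By day 0: 2^1 - 1 = 1
By day 1: 2^2 - 1 = 3
By day 2: 2^3 - 1 = 7
By day 3: 2^4 - 1 = 15
By day 4: 2^5 - 1 = 31
By day 5: 2^6 - 1 = 63
By day 6: 2^7 - 1 = 127
By day 6: 127 surreal numbers.

127


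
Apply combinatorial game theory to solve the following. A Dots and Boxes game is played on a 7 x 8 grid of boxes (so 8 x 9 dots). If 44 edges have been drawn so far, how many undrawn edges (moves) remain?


Grid: 7 x 8 boxes, i.e. 8 rows and 9 columns of dots.
Horizontal edges: (rows + 1) * cols = 8 * 8 = 64
Vertical edges: rows * (cols + 1) = 7 * 9 = 63
Total edges: 64 + 63 = 127
Edges drawn: 44
Remaining: 127 - 44 = 83

83


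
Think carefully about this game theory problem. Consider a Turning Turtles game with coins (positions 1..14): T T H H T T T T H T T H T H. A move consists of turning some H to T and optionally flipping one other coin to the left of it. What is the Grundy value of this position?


Coins: T T H H T T T T H T T H T H
Key fact: a single head at position k behaves exactly like a Nim heap of size k (turning it to T and optionally flipping a coin at j < k corresponds to moving the heap from k to j, or to 0), and heads combine as a disjunctive sum (two heads at the same place would cancel, matching j XOR j = 0). So the Nim-value is the XOR of the 1-indexed positions of the heads.
Face-up positions (1-indexed): [3, 4, 9, 12, 14]
XOR 0 with 3: 0 XOR 3 = 3
XOR 3 with 4: 3 XOR 4 = 7
XOR 7 with 9: 7 XOR 9 = 14
XOR 14 with 12: 14 XOR 12 = 2
XOR 2 with 14: 2 XOR 14 = 12
Nim-value = 12

12


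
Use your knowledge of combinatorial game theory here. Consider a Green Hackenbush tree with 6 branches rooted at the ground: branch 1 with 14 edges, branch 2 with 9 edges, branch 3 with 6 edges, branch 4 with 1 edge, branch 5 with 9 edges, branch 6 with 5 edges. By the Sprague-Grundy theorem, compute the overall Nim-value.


The tree has 6 branches from the ground vertex.
In Green Hackenbush, the Nim-value of a simple path of length k is k.
Branch 1: length 14, Nim-value = 14
Branch 2: length 9, Nim-value = 9
Branch 3: length 6, Nim-value = 6
Branch 4: length 1, Nim-value = 1
Branch 5: length 9, Nim-value = 9
Branch 6: length 5, Nim-value = 5
Total Nim-value = XOR of all branch values:
0 XOR 14 = 14
14 XOR 9 = 7
7 XOR 6 = 1
1 XOR 1 = 0
0 XOR 9 = 9
9 XOR 5 = 12
Nim-value of the tree = 12

12


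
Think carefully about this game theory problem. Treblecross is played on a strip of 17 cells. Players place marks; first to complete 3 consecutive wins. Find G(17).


Treblecross: place X on empty cells; 3-in-a-row wins.
Playing within two cells of an existing X lets the opponent win at once, so sensible play treats the cells i-2..i+2 around each X as dead. The player left with no safe cell loses, so this is a normal-play take-away game on strips of safe cells.
Placing X at cell i (0-indexed) of a strip of k safe cells leaves independent strips of sizes max(0, i-2) and max(0, k-i-3). Hence G(k) = mex{ G(max(0,i-2)) XOR G(max(0,k-i-3)) : 0 <= i < k }, with G(0) = 0.
G(1): splits (0,0):0^0=0 -> mex({0}) = 1
G(2): splits (0,0):0^0=0 -> mex({0}) = 1
G(3): splits (0,0):0^0=0 -> mex({0}) = 1
G(4): splits (0,1):0^1=1 (0,0):0^0=0 -> mex({0, 1}) = 2
G(5): splits (0,2):0^1=1 (0,1):0^1=1 (0,0):0^0=0 -> mex({0, 1}) = 2
G(6) = mex({1}) = 0
G(7) = mex({0, 1, 2}) = 3
G(8) = mex({0, 1, 2}) = 3
G(9) = mex({0, 2}) = 1
G(10) = mex({0, 2, 3}) = 1
G(11) = mex({0, 3}) = 1
G(12) = mex({1, 3}) = 0
G(13) = mex({0, 1, 2, 3}) = 4
G(14) = mex({0, 1, 2}) = 3
G(15) = mex({0, 1, 2}) = 3
G(16) = mex({0, 1, 2, 4}) = 3
G(17) = mex({0, 1, 3, 4}) = 2
Therefore G(17) = 2.

2
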